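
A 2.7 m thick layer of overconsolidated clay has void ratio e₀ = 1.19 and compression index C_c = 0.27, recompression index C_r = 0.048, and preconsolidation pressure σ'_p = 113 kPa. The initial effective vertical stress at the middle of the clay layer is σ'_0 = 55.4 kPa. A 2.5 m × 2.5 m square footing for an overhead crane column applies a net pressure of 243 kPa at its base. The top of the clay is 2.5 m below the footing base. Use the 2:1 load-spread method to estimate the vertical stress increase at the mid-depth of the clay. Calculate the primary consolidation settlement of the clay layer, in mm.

Mid-depth of clay below the footing base: z = 2.5 + 2.7/2 = 3.85 m.
Stress increase at mid-clay by the 2:1 spreading method:
Δσ = qBL/((B+z)(L+z)) = 243×2.5×2.5/((2.5+3.85)(2.5+3.85)) = 37.665 kPa
Final effective stress: σ'_f = 55.4 + 37.665 = 93.065 kPa.
σ'_f = 93.065 ≤ σ'_p = 113 kPa, so the clay remains overconsolidated and only the recompression index applies:
S_c = C_r·H/(1+e₀)·log₁₀(σ'_f/σ'_0) = 0.048×2.7/2.19×log₁₀(93.065/55.4)
    = 0.059179 × 0.22528 = 0.01333 m

S_c ≈ 13.3 mm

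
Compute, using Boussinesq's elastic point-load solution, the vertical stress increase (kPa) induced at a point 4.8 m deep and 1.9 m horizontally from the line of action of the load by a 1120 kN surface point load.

Boussinesq vertical stress below a point load on an elastic half-space:
Δσ_z = 3P/(2πz²) · [1 + (r/z)²]^(−5/2)
r/z = 1.9/4.8 = 0.39583; [1+(r/z)²]^(−5/2) = 0.69497.
Δσ_z = 3×1120/(2π×4.8²) × 0.69497 = 23.21 × 0.69497 = 16.13 kPa

Δσ_z ≈ 16.1 kPa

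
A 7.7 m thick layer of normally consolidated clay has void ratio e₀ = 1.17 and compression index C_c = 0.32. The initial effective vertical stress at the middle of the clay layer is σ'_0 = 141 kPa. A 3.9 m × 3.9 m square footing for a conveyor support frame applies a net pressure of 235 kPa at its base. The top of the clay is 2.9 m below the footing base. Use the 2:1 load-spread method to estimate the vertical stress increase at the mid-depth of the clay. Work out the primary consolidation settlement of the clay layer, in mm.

Mid-depth of clay below the footing base: z = 2.9 + 7.7/2 = 6.75 m.
Stress increase at mid-clay by the 2:1 spreading method:
Δσ = qBL/((B+z)(L+z)) = 235×3.9×3.9/((3.9+6.75)(3.9+6.75)) = 31.514 kPa
Final effective stress: σ'_f = σ'_0 + Δσ = 141 + 31.514 = 172.51 kPa.
Normally consolidated clay, so the full stress increment lies on the virgin compression line:
S_c = C_c·H/(1+e₀)·log₁₀(σ'_f/σ'_0) = 0.32×7.7/(1+1.17)×log₁₀(172.51/141)
    = 1.1355 × 0.087595 = 0.09946 m

S_c ≈ 99.5 mm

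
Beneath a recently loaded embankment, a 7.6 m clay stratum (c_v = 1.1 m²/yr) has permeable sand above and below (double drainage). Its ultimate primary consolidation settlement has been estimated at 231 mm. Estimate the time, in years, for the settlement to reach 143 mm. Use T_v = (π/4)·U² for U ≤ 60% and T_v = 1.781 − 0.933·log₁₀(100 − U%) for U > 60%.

t ≈ 4.02 years

Drainage path length: H_d = H/2 = 3.8 m (double drainage).
U = S(t)/S_ult = 143/231 = 0.619.
U > 60%: T_v = 1.781 − 0.933·log₁₀(100 − 61.905) = 0.30605.
t = T_v·H_d²/c_v = 0.30605×3.8²/1.1 = 4.018 years.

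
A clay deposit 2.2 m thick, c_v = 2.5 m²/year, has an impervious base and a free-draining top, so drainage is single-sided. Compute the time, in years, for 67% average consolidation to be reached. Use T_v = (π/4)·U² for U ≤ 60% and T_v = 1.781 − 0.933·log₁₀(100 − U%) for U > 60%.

Drainage path length: H_d = H = 2.2 m (single drainage).
U > 60%: T_v = 1.781 − 0.933·log₁₀(100 − 67) = 0.36423.
t = T_v·H_d²/c_v = 0.36423×2.2²/2.5 = 0.7051 years.

t ≈ 0.705 years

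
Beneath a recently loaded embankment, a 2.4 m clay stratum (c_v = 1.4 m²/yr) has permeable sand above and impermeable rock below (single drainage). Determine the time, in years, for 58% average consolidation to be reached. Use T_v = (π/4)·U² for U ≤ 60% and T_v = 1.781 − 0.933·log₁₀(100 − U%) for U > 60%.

Drainage path length: H_d = H = 2.4 m (single drainage).
U ≤ 60%: T_v = (π/4)·U² = (π/4)×0.58² = 0.26421.
t = T_v·H_d²/c_v = 0.26421×2.4²/1.4 = 1.087 years.

t ≈ 1.09 years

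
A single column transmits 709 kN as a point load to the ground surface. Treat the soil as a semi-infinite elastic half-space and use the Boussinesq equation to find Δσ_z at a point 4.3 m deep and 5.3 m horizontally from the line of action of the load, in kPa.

Δσ_z ≈ 1.82 kPa

Boussinesq vertical stress below a point load on an elastic half-space:
Δσ_z = 3P/(2πz²) · [1 + (r/z)²]^(−5/2)
r/z = 5.3/4.3 = 1.2326; [1+(r/z)²]^(−5/2) = 0.099276.
Δσ_z = 3×709/(2π×4.3²) × 0.099276 = 18.308 × 0.099276 = 1.818 kPa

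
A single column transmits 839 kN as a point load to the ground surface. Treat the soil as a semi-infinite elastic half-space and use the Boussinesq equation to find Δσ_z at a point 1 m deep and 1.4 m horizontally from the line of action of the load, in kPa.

Δσ_z ≈ 26.6 kPa

Boussinesq vertical stress below a point load on an elastic half-space:
Δσ_z = 3P/(2πz²) · [1 + (r/z)²]^(−5/2)
r/z = 1.4/1 = 1.4; [1+(r/z)²]^(−5/2) = 0.066339.
Δσ_z = 3×839/(2π×1²) × 0.066339 = 400.59 × 0.066339 = 26.57 kPa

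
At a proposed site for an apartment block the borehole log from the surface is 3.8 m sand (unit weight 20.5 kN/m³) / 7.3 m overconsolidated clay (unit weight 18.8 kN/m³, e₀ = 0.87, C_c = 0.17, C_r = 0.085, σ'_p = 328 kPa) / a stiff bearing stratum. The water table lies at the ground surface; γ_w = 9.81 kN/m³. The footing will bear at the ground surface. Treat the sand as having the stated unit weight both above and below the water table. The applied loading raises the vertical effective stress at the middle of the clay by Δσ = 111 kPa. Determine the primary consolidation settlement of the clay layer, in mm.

S_c ≈ 133 mm

Mid-depth of clay below the ground surface: z = 3.8 + 7.3/2 = 7.45 m.
Total vertical stress at mid-clay: σ_v = 20.5×3.8 + 18.8×3.65 = 146.52 kPa.
Pore pressure: u = 9.81×(7.45 − 0) = 73.085 kPa.
Initial effective stress: σ'_0 = σ_v − u = 146.52 − 73.085 = 73.435 kPa.
Final effective stress: σ'_f = 73.435 + 111 = 184.44 kPa.
σ'_f = 184.44 ≤ σ'_p = 328 kPa, so the clay remains overconsolidated and only the recompression index applies:
S_c = C_r·H/(1+e₀)·log₁₀(σ'_f/σ'_0) = 0.085×7.3/1.87×log₁₀(184.44/73.435)
    = 0.33181 × 0.39995 = 0.1327 m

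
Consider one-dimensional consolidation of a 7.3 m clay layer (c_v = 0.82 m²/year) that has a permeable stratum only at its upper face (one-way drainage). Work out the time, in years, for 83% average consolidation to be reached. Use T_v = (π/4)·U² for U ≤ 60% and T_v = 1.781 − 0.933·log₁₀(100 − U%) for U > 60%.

t ≈ 41.1 years

Drainage path length: H_d = H = 7.3 m (single drainage).
U > 60%: T_v = 1.781 − 0.933·log₁₀(100 − 83) = 0.63299.
t = T_v·H_d²/c_v = 0.63299×7.3²/0.82 = 41.14 years.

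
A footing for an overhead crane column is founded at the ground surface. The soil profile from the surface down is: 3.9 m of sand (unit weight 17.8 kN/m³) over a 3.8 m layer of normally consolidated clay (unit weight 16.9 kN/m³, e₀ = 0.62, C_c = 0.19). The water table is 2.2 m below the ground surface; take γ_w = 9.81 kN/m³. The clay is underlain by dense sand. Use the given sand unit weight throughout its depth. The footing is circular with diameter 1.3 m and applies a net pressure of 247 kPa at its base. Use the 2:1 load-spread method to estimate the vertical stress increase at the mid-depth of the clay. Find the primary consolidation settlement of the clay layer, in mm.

Mid-depth of clay below the ground surface: z = 3.9 + 3.8/2 = 5.8 m.
Total vertical stress at mid-clay: σ_v = 17.8×3.9 + 16.9×1.9 = 101.53 kPa.
Pore pressure: u = 9.81×(5.8 − 2.2) = 35.316 kPa.
Initial effective stress: σ'_0 = σ_v − u = 101.53 − 35.316 = 66.214 kPa.
Stress increase at mid-clay by the 2:1 spreading method:
Δσ ≈ qD²/(D+z)² = 247×1.3²/(1.3+5.8)² = 8.2807 kPa
Final effective stress: σ'_f = σ'_0 + Δσ = 66.214 + 8.2807 = 74.495 kPa.
Normally consolidated clay, so the full stress increment lies on the virgin compression line:
S_c = C_c·H/(1+e₀)·log₁₀(σ'_f/σ'_0) = 0.19×3.8/(1+0.62)×log₁₀(74.495/66.214)
    = 0.44568 × 0.051177 = 0.02281 m

S_c ≈ 22.8 mm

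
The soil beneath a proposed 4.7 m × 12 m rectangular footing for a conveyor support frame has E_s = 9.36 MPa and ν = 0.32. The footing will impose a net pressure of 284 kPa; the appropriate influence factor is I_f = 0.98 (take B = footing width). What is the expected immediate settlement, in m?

Immediate (elastic) settlement: S_e = q·B·(1−ν²)/E_s · I_f.
E_s = 9.36 MPa = 9360 kPa.
S_e = 284 × 4.7 × (1 − 0.32²) / 9360 × 0.98
    = 284 × 4.7 × 0.8976 / 9360 × 0.98
    = 0.1254 m

S_e ≈ 0.125 m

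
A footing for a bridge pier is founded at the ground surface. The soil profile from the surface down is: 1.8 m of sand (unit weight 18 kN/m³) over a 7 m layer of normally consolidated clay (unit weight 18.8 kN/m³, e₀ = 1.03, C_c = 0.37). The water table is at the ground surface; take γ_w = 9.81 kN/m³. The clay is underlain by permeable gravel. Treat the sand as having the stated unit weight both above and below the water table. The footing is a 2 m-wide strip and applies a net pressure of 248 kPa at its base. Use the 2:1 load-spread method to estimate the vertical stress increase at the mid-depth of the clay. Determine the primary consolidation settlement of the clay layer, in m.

S_c ≈ 0.501 m

Mid-depth of clay below the ground surface: z = 1.8 + 7/2 = 5.3 m.
Total vertical stress at mid-clay: σ_v = 18×1.8 + 18.8×3.5 = 98.2 kPa.
Pore pressure: u = 9.81×(5.3 − 0) = 51.993 kPa.
Initial effective stress: σ'_0 = σ_v − u = 98.2 − 51.993 = 46.207 kPa.
Stress increase at mid-clay by the 2:1 spreading method:
Δσ = qB/(B+z) = 248×2/(2+5.3) = 67.945 kPa
Final effective stress: σ'_f = σ'_0 + Δσ = 46.207 + 67.945 = 114.15 kPa.
Normally consolidated clay, so the full stress increment lies on the virgin compression line:
S_c = C_c·H/(1+e₀)·log₁₀(σ'_f/σ'_0) = 0.37×7/(1+1.03)×log₁₀(114.15/46.207)
    = 1.2759 × 0.39277 = 0.5011 m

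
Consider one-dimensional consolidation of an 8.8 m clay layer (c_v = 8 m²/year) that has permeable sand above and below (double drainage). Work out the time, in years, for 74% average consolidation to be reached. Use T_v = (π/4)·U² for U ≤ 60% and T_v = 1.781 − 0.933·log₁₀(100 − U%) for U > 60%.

t ≈ 1.12 years

Drainage path length: H_d = H/2 = 4.4 m (double drainage).
U > 60%: T_v = 1.781 − 0.933·log₁₀(100 − 74) = 0.46083.
t = T_v·H_d²/c_v = 0.46083×4.4²/8 = 1.115 years.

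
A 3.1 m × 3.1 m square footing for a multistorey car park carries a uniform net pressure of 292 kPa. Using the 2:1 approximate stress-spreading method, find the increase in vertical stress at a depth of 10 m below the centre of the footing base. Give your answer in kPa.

Δσ_z ≈ 16.4 kPa

By the 2:1 method the load spreads at 1 horizontal : 2 vertical, so at depth z the loaded area has grown by z in each plan dimension:
Δσ = qBL/((B+z)(L+z)) = 292×3.1×3.1/((3.1+10)(3.1+10)) = 16.352 kPa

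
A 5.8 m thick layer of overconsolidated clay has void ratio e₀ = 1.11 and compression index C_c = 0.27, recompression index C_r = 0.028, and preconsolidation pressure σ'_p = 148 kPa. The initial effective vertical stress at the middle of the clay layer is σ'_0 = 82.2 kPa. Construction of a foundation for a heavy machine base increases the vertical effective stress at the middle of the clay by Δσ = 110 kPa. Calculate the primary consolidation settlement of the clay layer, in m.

S_c ≈ 0.104 m

Final effective stress: σ'_f = 82.2 + 110 = 192.2 kPa.
σ'_f = 192.2 > σ'_p = 148 kPa, so the stress path crosses the preconsolidation pressure — recompression up to σ'_p, then virgin compression beyond:
S_c = H/(1+e₀)·[C_r·log₁₀(σ'_p/σ'_0) + C_c·log₁₀(σ'_f/σ'_p)]
    = 5.8/2.11 × [0.028×log₁₀(148/82.2) + 0.27×log₁₀(192.2/148)]
    = 2.7488 × [0.0071509 + 0.030643] = 0.1039 m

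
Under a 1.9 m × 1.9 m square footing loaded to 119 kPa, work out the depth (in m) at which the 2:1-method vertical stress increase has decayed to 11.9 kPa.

z ≈ 4.11 m

2:1 spreading — at depth z the loaded area has grown by z in each plan dimension:
qB²/(B+z)² = Δσ_z ⇒ z = B(√(q/Δσ_z) − 1) = 1.9×(√(119/11.9) − 1) = 4.108 m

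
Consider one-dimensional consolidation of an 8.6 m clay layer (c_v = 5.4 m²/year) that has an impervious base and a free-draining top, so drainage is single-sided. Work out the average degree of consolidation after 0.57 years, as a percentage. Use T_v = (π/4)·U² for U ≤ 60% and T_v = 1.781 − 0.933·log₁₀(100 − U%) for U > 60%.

U ≈ 23 %

Drainage path length: H_d = H = 8.6 m (single drainage).
T_v = c_v·t/H_d² = 5.4×0.57/8.6² = 0.041617.
T_v = 0.041617 corresponds to the U ≤ 60% branch:
U = √(4T_v/π) = 0.2302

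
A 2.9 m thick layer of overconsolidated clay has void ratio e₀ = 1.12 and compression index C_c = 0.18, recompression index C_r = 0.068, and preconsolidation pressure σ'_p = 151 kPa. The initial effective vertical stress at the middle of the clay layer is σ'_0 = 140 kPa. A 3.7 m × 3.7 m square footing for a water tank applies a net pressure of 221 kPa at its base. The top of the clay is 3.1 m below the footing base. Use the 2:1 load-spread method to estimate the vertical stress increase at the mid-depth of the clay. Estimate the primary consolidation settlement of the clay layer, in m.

S_c ≈ 0.0245 m

Mid-depth of clay below the footing base: z = 3.1 + 2.9/2 = 4.55 m.
Stress increase at mid-clay by the 2:1 spreading method:
Δσ = qBL/((B+z)(L+z)) = 221×3.7×3.7/((3.7+4.55)(3.7+4.55)) = 44.452 kPa
Final effective stress: σ'_f = 140 + 44.452 = 184.45 kPa.
σ'_f = 184.45 > σ'_p = 151 kPa, so the stress path crosses the preconsolidation pressure — recompression up to σ'_p, then virgin compression beyond:
S_c = H/(1+e₀)·[C_r·log₁₀(σ'_p/σ'_0) + C_c·log₁₀(σ'_f/σ'_p)]
    = 2.9/2.12 × [0.068×log₁₀(151/140) + 0.18×log₁₀(184.45/151)]
    = 1.3679 × [0.0022337 + 0.015642] = 0.02445 m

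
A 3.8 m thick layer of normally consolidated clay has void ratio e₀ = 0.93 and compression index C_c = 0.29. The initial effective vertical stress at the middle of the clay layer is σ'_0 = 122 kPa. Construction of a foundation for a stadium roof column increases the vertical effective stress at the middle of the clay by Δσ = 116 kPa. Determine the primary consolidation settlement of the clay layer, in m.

Final effective stress: σ'_f = σ'_0 + Δσ = 122 + 116 = 238 kPa.
Normally consolidated clay, so the full stress increment lies on the virgin compression line:
S_c = C_c·H/(1+e₀)·log₁₀(σ'_f/σ'_0) = 0.29×3.8/(1+0.93)×log₁₀(238/122)
    = 0.57098 × 0.29022 = 0.1657 m

S_c ≈ 0.166 m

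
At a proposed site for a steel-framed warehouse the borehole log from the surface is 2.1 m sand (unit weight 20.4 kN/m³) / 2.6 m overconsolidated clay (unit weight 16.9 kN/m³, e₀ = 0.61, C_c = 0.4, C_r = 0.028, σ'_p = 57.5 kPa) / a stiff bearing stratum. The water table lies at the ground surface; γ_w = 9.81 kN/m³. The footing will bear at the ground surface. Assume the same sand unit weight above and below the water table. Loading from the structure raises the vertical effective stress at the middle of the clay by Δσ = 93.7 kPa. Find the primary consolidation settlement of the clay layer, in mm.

Mid-depth of clay below the ground surface: z = 2.1 + 2.6/2 = 3.4 m.
Total vertical stress at mid-clay: σ_v = 20.4×2.1 + 16.9×1.3 = 64.81 kPa.
Pore pressure: u = 9.81×(3.4 − 0) = 33.354 kPa.
Initial effective stress: σ'_0 = σ_v − u = 64.81 − 33.354 = 31.456 kPa.
Final effective stress: σ'_f = 31.456 + 93.7 = 125.16 kPa.
σ'_f = 125.16 > σ'_p = 57.5 kPa, so the stress path crosses the preconsolidation pressure — recompression up to σ'_p, then virgin compression beyond:
S_c = H/(1+e₀)·[C_r·log₁₀(σ'_p/σ'_0) + C_c·log₁₀(σ'_f/σ'_p)]
    = 2.6/1.61 × [0.028×log₁₀(57.5/31.456) + 0.4×log₁₀(125.16/57.5)]
    = 1.6149 × [0.007335 + 0.13512] = 0.2301 m

S_c ≈ 230 mm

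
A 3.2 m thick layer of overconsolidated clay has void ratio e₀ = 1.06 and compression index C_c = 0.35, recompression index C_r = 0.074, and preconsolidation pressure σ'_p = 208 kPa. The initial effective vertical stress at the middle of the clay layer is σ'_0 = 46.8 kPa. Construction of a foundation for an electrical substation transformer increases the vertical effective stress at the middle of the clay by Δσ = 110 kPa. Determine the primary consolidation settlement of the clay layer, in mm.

Final effective stress: σ'_f = 46.8 + 110 = 156.8 kPa.
σ'_f = 156.8 ≤ σ'_p = 208 kPa, so the clay remains overconsolidated and only the recompression index applies:
S_c = C_r·H/(1+e₀)·log₁₀(σ'_f/σ'_0) = 0.074×3.2/2.06×log₁₀(156.8/46.8)
    = 0.11495 × 0.5251 = 0.06036 m

S_c ≈ 60.4 mm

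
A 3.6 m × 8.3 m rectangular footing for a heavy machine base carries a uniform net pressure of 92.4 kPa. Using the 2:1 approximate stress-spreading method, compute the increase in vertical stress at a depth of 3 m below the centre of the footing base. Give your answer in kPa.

Δσ_z ≈ 37 kPa

By the 2:1 method the load spreads at 1 horizontal : 2 vertical, so at depth z the loaded area has grown by z in each plan dimension:
Δσ = qBL/((B+z)(L+z)) = 92.4×3.6×8.3/((3.6+3)(8.3+3)) = 37.019 kPa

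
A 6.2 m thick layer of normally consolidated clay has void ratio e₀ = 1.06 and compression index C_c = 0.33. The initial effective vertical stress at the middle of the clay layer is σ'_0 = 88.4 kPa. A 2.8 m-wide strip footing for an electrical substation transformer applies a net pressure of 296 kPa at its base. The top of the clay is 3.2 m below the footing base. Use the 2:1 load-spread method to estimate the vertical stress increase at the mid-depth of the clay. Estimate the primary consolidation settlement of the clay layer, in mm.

Mid-depth of clay below the footing base: z = 3.2 + 6.2/2 = 6.3 m.
Stress increase at mid-clay by the 2:1 spreading method:
Δσ = qB/(B+z) = 296×2.8/(2.8+6.3) = 91.077 kPa
Final effective stress: σ'_f = σ'_0 + Δσ = 88.4 + 91.077 = 179.48 kPa.
Normally consolidated clay, so the full stress increment lies on the virgin compression line:
S_c = C_c·H/(1+e₀)·log₁₀(σ'_f/σ'_0) = 0.33×6.2/(1+1.06)×log₁₀(179.48/88.4)
    = 0.9932 × 0.30756 = 0.3055 m

S_c ≈ 305 mm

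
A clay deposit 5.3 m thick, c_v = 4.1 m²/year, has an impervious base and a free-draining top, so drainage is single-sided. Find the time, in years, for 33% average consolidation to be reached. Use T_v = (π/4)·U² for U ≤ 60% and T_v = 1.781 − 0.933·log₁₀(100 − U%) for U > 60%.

t ≈ 0.586 years

Drainage path length: H_d = H = 5.3 m (single drainage).
U ≤ 60%: T_v = (π/4)·U² = (π/4)×0.33² = 0.08553.
t = T_v·H_d²/c_v = 0.08553×5.3²/4.1 = 0.586 years.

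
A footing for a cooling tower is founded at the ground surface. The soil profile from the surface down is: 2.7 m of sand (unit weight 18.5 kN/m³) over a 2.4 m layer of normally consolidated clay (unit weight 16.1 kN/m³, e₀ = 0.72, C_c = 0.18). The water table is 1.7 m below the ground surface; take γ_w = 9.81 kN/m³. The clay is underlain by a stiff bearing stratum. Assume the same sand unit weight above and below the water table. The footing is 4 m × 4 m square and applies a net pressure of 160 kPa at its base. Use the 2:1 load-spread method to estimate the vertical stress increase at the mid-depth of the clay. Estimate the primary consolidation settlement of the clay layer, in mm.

S_c ≈ 67.7 mm

Mid-depth of clay below the ground surface: z = 2.7 + 2.4/2 = 3.9 m.
Total vertical stress at mid-clay: σ_v = 18.5×2.7 + 16.1×1.2 = 69.27 kPa.
Pore pressure: u = 9.81×(3.9 − 1.7) = 21.582 kPa.
Initial effective stress: σ'_0 = σ_v − u = 69.27 − 21.582 = 47.688 kPa.
Stress increase at mid-clay by the 2:1 spreading method:
Δσ = qBL/((B+z)(L+z)) = 160×4×4/((4+3.9)(4+3.9)) = 41.019 kPa
Final effective stress: σ'_f = σ'_0 + Δσ = 47.688 + 41.019 = 88.707 kPa.
Normally consolidated clay, so the full stress increment lies on the virgin compression line:
S_c = C_c·H/(1+e₀)·log₁₀(σ'_f/σ'_0) = 0.18×2.4/(1+0.72)×log₁₀(88.707/47.688)
    = 0.25116 × 0.26955 = 0.0677 m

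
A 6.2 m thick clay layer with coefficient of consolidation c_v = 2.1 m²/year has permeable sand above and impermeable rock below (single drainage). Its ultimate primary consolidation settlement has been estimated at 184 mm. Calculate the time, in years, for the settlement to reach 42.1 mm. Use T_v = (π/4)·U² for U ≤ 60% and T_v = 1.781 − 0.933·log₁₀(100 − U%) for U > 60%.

Drainage path length: H_d = H = 6.2 m (single drainage).
U = S(t)/S_ult = 42.1/184 = 0.2288.
U ≤ 60%: T_v = (π/4)·U² = (π/4)×0.2288² = 0.041117.
t = T_v·H_d²/c_v = 0.041117×6.2²/2.1 = 0.7526 years.

t ≈ 0.753 years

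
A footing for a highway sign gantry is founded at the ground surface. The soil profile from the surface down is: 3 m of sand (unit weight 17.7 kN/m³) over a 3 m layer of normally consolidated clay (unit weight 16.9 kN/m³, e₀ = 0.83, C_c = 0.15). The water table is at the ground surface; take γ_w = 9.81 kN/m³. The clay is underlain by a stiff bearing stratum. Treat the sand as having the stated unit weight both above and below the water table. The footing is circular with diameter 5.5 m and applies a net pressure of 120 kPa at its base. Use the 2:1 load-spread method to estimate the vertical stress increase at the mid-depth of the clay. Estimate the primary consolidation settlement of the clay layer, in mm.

S_c ≈ 77.1 mm

Mid-depth of clay below the ground surface: z = 3 + 3/2 = 4.5 m.
Total vertical stress at mid-clay: σ_v = 17.7×3 + 16.9×1.5 = 78.45 kPa.
Pore pressure: u = 9.81×(4.5 − 0) = 44.145 kPa.
Initial effective stress: σ'_0 = σ_v − u = 78.45 − 44.145 = 34.305 kPa.
Stress increase at mid-clay by the 2:1 spreading method:
Δσ ≈ qD²/(D+z)² = 120×5.5²/(5.5+4.5)² = 36.3 kPa
Final effective stress: σ'_f = σ'_0 + Δσ = 34.305 + 36.3 = 70.605 kPa.
Normally consolidated clay, so the full stress increment lies on the virgin compression line:
S_c = C_c·H/(1+e₀)·log₁₀(σ'_f/σ'_0) = 0.15×3/(1+0.83)×log₁₀(70.605/34.305)
    = 0.2459 × 0.31348 = 0.07708 m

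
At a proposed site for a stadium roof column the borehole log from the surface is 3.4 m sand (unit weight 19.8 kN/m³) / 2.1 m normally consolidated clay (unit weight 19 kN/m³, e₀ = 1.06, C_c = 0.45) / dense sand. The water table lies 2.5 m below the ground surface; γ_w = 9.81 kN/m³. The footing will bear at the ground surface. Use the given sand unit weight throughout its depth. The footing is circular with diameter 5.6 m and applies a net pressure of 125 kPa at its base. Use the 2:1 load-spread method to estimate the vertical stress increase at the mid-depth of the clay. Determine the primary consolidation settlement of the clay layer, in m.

S_c ≈ 0.0898 m

Mid-depth of clay below the ground surface: z = 3.4 + 2.1/2 = 4.45 m.
Total vertical stress at mid-clay: σ_v = 19.8×3.4 + 19×1.05 = 87.27 kPa.
Pore pressure: u = 9.81×(4.45 − 2.5) = 19.13 kPa.
Initial effective stress: σ'_0 = σ_v − u = 87.27 − 19.13 = 68.14 kPa.
Stress increase at mid-clay by the 2:1 spreading method:
Δσ ≈ qD²/(D+z)² = 125×5.6²/(5.6+4.45)² = 38.811 kPa
Final effective stress: σ'_f = σ'_0 + Δσ = 68.14 + 38.811 = 106.95 kPa.
Normally consolidated clay, so the full stress increment lies on the virgin compression line:
S_c = C_c·H/(1+e₀)·log₁₀(σ'_f/σ'_0) = 0.45×2.1/(1+1.06)×log₁₀(106.95/68.14)
    = 0.45874 × 0.19578 = 0.08981 m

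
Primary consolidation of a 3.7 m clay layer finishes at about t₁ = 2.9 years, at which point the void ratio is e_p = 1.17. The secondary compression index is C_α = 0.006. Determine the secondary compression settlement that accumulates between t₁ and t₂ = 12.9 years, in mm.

S_s ≈ 6.63 mm

Secondary compression: S_s = C_α·H/(1+e_p)·log₁₀(t₂/t₁)
S_s = 0.006×3.7/(1+1.17)×log₁₀(12.9/2.9)
    = 0.01023 × 0.6482 = 0.006631 m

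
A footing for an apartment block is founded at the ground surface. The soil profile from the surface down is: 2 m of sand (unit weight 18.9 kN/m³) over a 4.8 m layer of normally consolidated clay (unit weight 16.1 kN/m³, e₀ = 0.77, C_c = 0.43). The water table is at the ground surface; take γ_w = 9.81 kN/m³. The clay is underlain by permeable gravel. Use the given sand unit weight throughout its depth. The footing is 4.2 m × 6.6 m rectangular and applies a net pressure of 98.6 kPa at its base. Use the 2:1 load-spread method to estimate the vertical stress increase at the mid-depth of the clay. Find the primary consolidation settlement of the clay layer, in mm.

Mid-depth of clay below the ground surface: z = 2 + 4.8/2 = 4.4 m.
Total vertical stress at mid-clay: σ_v = 18.9×2 + 16.1×2.4 = 76.44 kPa.
Pore pressure: u = 9.81×(4.4 − 0) = 43.164 kPa.
Initial effective stress: σ'_0 = σ_v − u = 76.44 − 43.164 = 33.276 kPa.
Stress increase at mid-clay by the 2:1 spreading method:
Δσ = qBL/((B+z)(L+z)) = 98.6×4.2×6.6/((4.2+4.4)(6.6+4.4)) = 28.892 kPa
Final effective stress: σ'_f = σ'_0 + Δσ = 33.276 + 28.892 = 62.168 kPa.
Normally consolidated clay, so the full stress increment lies on the virgin compression line:
S_c = C_c·H/(1+e₀)·log₁₀(σ'_f/σ'_0) = 0.43×4.8/(1+0.77)×log₁₀(62.168/33.276)
    = 1.1661 × 0.27144 = 0.3165 m

S_c ≈ 317 mm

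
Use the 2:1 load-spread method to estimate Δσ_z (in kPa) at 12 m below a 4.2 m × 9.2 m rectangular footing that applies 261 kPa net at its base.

By the 2:1 method the load spreads at 1 horizontal : 2 vertical, so at depth z the loaded area has grown by z in each plan dimension:
Δσ = qBL/((B+z)(L+z)) = 261×4.2×9.2/((4.2+12)(9.2+12)) = 29.365 kPa

Δσ_z ≈ 29.4 kPa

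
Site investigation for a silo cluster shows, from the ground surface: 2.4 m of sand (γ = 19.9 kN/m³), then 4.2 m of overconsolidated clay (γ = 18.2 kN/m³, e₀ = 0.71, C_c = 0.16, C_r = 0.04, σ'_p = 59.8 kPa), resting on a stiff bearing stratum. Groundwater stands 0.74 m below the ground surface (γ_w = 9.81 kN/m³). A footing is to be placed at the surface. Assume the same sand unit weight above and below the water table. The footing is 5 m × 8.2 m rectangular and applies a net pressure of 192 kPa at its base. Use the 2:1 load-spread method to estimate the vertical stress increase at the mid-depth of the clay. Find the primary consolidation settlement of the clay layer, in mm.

Mid-depth of clay below the ground surface: z = 2.4 + 4.2/2 = 4.5 m.
Total vertical stress at mid-clay: σ_v = 19.9×2.4 + 18.2×2.1 = 85.98 kPa.
Pore pressure: u = 9.81×(4.5 − 0.74) = 36.886 kPa.
Initial effective stress: σ'_0 = σ_v − u = 85.98 − 36.886 = 49.094 kPa.
Stress increase at mid-clay by the 2:1 spreading method:
Δσ = qBL/((B+z)(L+z)) = 192×5×8.2/((5+4.5)(8.2+4.5)) = 65.247 kPa
Final effective stress: σ'_f = 49.094 + 65.247 = 114.34 kPa.
σ'_f = 114.34 > σ'_p = 59.8 kPa, so the stress path crosses the preconsolidation pressure — recompression up to σ'_p, then virgin compression beyond:
S_c = H/(1+e₀)·[C_r·log₁₀(σ'_p/σ'_0) + C_c·log₁₀(σ'_f/σ'_p)]
    = 4.2/1.71 × [0.04×log₁₀(59.8/49.094) + 0.16×log₁₀(114.34/59.8)]
    = 2.4561 × [0.0034269 + 0.04504] = 0.119 m

S_c ≈ 119 mm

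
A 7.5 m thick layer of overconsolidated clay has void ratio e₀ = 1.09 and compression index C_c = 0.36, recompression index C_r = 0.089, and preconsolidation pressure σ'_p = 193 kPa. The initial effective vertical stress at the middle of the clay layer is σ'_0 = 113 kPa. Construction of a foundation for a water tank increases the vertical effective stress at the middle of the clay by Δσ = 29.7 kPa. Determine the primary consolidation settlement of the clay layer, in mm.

Final effective stress: σ'_f = 113 + 29.7 = 142.7 kPa.
σ'_f = 142.7 ≤ σ'_p = 193 kPa, so the clay remains overconsolidated and only the recompression index applies:
S_c = C_r·H/(1+e₀)·log₁₀(σ'_f/σ'_0) = 0.089×7.5/2.09×log₁₀(142.7/113)
    = 0.31938 × 0.10135 = 0.03237 m

S_c ≈ 32.4 mm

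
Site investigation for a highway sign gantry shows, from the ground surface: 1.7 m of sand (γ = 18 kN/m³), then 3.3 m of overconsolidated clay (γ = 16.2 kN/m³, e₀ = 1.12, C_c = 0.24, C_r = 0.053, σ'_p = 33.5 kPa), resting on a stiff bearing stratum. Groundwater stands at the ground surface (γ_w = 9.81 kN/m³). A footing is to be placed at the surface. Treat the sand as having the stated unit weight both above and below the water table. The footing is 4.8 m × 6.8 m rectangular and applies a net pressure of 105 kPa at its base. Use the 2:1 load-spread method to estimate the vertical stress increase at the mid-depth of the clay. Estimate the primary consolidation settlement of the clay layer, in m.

Mid-depth of clay below the ground surface: z = 1.7 + 3.3/2 = 3.35 m.
Total vertical stress at mid-clay: σ_v = 18×1.7 + 16.2×1.65 = 57.33 kPa.
Pore pressure: u = 9.81×(3.35 − 0) = 32.864 kPa.
Initial effective stress: σ'_0 = σ_v − u = 57.33 − 32.864 = 24.466 kPa.
Stress increase at mid-clay by the 2:1 spreading method:
Δσ = qBL/((B+z)(L+z)) = 105×4.8×6.8/((4.8+3.35)(6.8+3.35)) = 41.43 kPa
Final effective stress: σ'_f = 24.466 + 41.43 = 65.896 kPa.
σ'_f = 65.896 > σ'_p = 33.5 kPa, so the stress path crosses the preconsolidation pressure — recompression up to σ'_p, then virgin compression beyond:
S_c = H/(1+e₀)·[C_r·log₁₀(σ'_p/σ'_0) + C_c·log₁₀(σ'_f/σ'_p)]
    = 3.3/2.12 × [0.053×log₁₀(33.5/24.466) + 0.24×log₁₀(65.896/33.5)]
    = 1.5566 × [0.0072335 + 0.070515] = 0.121 m

S_c ≈ 0.121 m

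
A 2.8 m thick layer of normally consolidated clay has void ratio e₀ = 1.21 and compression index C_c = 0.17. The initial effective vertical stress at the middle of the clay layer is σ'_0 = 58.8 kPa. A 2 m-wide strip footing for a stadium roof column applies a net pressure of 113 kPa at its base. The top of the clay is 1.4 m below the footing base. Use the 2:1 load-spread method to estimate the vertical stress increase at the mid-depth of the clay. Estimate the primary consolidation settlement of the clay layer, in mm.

Mid-depth of clay below the footing base: z = 1.4 + 2.8/2 = 2.8 m.
Stress increase at mid-clay by the 2:1 spreading method:
Δσ = qB/(B+z) = 113×2/(2+2.8) = 47.083 kPa
Final effective stress: σ'_f = σ'_0 + Δσ = 58.8 + 47.083 = 105.88 kPa.
Normally consolidated clay, so the full stress increment lies on the virgin compression line:
S_c = C_c·H/(1+e₀)·log₁₀(σ'_f/σ'_0) = 0.17×2.8/(1+1.21)×log₁₀(105.88/58.8)
    = 0.21538 × 0.25544 = 0.05502 m

S_c ≈ 55 mm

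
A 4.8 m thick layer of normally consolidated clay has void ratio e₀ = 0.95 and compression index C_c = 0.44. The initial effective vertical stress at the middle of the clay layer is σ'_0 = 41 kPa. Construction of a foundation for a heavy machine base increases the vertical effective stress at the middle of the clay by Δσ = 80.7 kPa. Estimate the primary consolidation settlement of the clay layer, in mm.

S_c ≈ 512 mm

Final effective stress: σ'_f = σ'_0 + Δσ = 41 + 80.7 = 121.7 kPa.
Normally consolidated clay, so the full stress increment lies on the virgin compression line:
S_c = C_c·H/(1+e₀)·log₁₀(σ'_f/σ'_0) = 0.44×4.8/(1+0.95)×log₁₀(121.7/41)
    = 1.0831 × 0.47251 = 0.5118 m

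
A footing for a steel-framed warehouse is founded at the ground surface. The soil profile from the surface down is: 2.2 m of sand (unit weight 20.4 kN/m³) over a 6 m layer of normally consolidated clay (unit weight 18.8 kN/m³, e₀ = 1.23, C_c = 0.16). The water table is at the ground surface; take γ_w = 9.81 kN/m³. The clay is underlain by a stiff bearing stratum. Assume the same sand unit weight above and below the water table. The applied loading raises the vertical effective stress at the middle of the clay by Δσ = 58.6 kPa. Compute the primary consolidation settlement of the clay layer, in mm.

S_c ≈ 144 mm

Mid-depth of clay below the ground surface: z = 2.2 + 6/2 = 5.2 m.
Total vertical stress at mid-clay: σ_v = 20.4×2.2 + 18.8×3 = 101.28 kPa.
Pore pressure: u = 9.81×(5.2 − 0) = 51.012 kPa.
Initial effective stress: σ'_0 = σ_v − u = 101.28 − 51.012 = 50.268 kPa.
Final effective stress: σ'_f = σ'_0 + Δσ = 50.268 + 58.6 = 108.87 kPa.
Normally consolidated clay, so the full stress increment lies on the virgin compression line:
S_c = C_c·H/(1+e₀)·log₁₀(σ'_f/σ'_0) = 0.16×6/(1+1.23)×log₁₀(108.87/50.268)
    = 0.43049 × 0.33562 = 0.1445 m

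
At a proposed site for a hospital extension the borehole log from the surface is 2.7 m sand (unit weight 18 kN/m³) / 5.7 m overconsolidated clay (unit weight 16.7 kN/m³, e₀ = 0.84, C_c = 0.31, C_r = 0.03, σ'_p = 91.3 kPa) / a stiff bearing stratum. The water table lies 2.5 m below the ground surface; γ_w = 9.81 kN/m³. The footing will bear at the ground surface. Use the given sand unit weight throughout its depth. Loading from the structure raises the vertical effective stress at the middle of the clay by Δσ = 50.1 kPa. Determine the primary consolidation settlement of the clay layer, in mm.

Mid-depth of clay below the ground surface: z = 2.7 + 5.7/2 = 5.55 m.
Total vertical stress at mid-clay: σ_v = 18×2.7 + 16.7×2.85 = 96.195 kPa.
Pore pressure: u = 9.81×(5.55 − 2.5) = 29.921 kPa.
Initial effective stress: σ'_0 = σ_v − u = 96.195 − 29.921 = 66.274 kPa.
Final effective stress: σ'_f = 66.274 + 50.1 = 116.37 kPa.
σ'_f = 116.37 > σ'_p = 91.3 kPa, so the stress path crosses the preconsolidation pressure — recompression up to σ'_p, then virgin compression beyond:
S_c = H/(1+e₀)·[C_r·log₁₀(σ'_p/σ'_0) + C_c·log₁₀(σ'_f/σ'_p)]
    = 5.7/1.84 × [0.03×log₁₀(91.3/66.274) + 0.31×log₁₀(116.37/91.3)]
    = 3.0978 × [0.0041738 + 0.032665] = 0.1141 m

S_c ≈ 114 mm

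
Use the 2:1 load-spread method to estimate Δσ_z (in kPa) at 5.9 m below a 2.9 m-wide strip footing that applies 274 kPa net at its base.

By the 2:1 method the load spreads at 1 horizontal : 2 vertical, so at depth z the loaded area has grown by z in each plan dimension:
Δσ = qB/(B+z) = 274×2.9/(2.9+5.9) = 90.295 kPa

Δσ_z ≈ 90.3 kPa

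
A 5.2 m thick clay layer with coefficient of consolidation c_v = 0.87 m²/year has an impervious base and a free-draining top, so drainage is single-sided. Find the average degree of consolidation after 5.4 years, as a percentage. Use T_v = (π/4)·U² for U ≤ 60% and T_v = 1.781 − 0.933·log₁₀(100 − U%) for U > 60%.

U ≈ 47 %

Drainage path length: H_d = H = 5.2 m (single drainage).
T_v = c_v·t/H_d² = 0.87×5.4/5.2² = 0.17374.
T_v = 0.17374 corresponds to the U ≤ 60% branch:
U = √(4T_v/π) = 0.4703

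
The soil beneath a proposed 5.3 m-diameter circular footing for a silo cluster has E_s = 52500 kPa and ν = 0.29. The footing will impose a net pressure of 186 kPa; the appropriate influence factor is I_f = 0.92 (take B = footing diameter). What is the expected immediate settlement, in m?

Immediate (elastic) settlement: S_e = q·B·(1−ν²)/E_s · I_f.
S_e = 186 × 5.3 × (1 − 0.29²) / 52500 × 0.92
    = 186 × 5.3 × 0.9159 / 52500 × 0.92
    = 0.01582 m

S_e ≈ 0.0158 m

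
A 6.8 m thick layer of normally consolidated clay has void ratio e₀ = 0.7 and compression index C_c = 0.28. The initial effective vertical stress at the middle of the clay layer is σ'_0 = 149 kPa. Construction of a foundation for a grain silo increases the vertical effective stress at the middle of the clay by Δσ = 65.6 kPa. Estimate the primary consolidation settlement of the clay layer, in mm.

Final effective stress: σ'_f = σ'_0 + Δσ = 149 + 65.6 = 214.6 kPa.
Normally consolidated clay, so the full stress increment lies on the virgin compression line:
S_c = C_c·H/(1+e₀)·log₁₀(σ'_f/σ'_0) = 0.28×6.8/(1+0.7)×log₁₀(214.6/149)
    = 1.12 × 0.15844 = 0.1775 m

S_c ≈ 177 mm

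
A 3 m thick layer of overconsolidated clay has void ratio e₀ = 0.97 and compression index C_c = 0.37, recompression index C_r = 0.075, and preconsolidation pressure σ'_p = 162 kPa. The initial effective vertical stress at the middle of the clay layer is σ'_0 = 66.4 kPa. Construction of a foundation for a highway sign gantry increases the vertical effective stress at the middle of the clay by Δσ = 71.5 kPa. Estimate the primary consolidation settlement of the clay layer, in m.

S_c ≈ 0.0363 m

Final effective stress: σ'_f = 66.4 + 71.5 = 137.9 kPa.
σ'_f = 137.9 ≤ σ'_p = 162 kPa, so the clay remains overconsolidated and only the recompression index applies:
S_c = C_r·H/(1+e₀)·log₁₀(σ'_f/σ'_0) = 0.075×3/1.97×log₁₀(137.9/66.4)
    = 0.11421 × 0.3174 = 0.03625 m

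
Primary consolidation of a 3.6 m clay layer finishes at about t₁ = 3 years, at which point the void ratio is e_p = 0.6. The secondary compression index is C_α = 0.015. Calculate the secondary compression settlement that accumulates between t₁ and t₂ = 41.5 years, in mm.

S_s ≈ 38.5 mm

Secondary compression: S_s = C_α·H/(1+e_p)·log₁₀(t₂/t₁)
S_s = 0.015×3.6/(1+0.6)×log₁₀(41.5/3)
    = 0.03375 × 1.141 = 0.03851 m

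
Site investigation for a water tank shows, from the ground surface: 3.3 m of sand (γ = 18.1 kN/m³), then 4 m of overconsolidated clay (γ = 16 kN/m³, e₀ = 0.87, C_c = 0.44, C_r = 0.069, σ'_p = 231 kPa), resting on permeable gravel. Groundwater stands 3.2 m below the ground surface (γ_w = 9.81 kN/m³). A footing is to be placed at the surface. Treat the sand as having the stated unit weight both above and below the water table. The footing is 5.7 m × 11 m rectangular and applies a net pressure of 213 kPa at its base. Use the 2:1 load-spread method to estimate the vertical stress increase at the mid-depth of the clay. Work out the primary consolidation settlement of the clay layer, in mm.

S_c ≈ 45.9 mm

Mid-depth of clay below the ground surface: z = 3.3 + 4/2 = 5.3 m.
Total vertical stress at mid-clay: σ_v = 18.1×3.3 + 16×2 = 91.73 kPa.
Pore pressure: u = 9.81×(5.3 − 3.2) = 20.601 kPa.
Initial effective stress: σ'_0 = σ_v − u = 91.73 − 20.601 = 71.129 kPa.
Stress increase at mid-clay by the 2:1 spreading method:
Δσ = qBL/((B+z)(L+z)) = 213×5.7×11/((5.7+5.3)(11+5.3)) = 74.485 kPa
Final effective stress: σ'_f = 71.129 + 74.485 = 145.61 kPa.
σ'_f = 145.61 ≤ σ'_p = 231 kPa, so the clay remains overconsolidated and only the recompression index applies:
S_c = C_r·H/(1+e₀)·log₁₀(σ'_f/σ'_0) = 0.069×4/1.87×log₁₀(145.61/71.129)
    = 0.14759 × 0.31114 = 0.04592 m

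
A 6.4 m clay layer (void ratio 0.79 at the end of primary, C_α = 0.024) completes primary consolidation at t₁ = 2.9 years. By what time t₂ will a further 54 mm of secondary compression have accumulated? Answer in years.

S_s = C_α·H/(1+e_p)·log₁₀(t₂/t₁) ⇒ log₁₀(t₂/t₁) = S_s·(1+e_p)/(C_α·H).
log₁₀(t₂/t₁) = 0.054 × (1+0.79) / (0.024×6.4) = 0.6293
t₂ = t₁ × 10^0.6293 = 2.9 × 4.259 = 12.35 years

t₂ ≈ 12.4 years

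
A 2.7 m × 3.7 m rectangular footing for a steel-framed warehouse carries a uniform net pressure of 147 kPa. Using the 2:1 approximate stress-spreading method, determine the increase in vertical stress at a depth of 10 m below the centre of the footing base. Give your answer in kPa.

By the 2:1 method the load spreads at 1 horizontal : 2 vertical, so at depth z the loaded area has grown by z in each plan dimension:
Δσ = qBL/((B+z)(L+z)) = 147×2.7×3.7/((2.7+10)(3.7+10)) = 8.4403 kPa

Δσ_z ≈ 8.44 kPa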